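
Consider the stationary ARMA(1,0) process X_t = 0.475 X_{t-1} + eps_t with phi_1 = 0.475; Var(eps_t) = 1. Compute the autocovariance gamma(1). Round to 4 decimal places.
\gamma(1) = 0.6134

Multiply the model equation by X_{t-k} and take expectations. With theta_0 = psi_0 = 1 and psi_j the MA(infinity) weights, this gives
  gamma(k) - sum_i phi_i gamma(k-i) = c_k,
  c_k = sigma^2 * sum_{j=k..q} theta_j psi_{j-k}   (c_k = 0 for k > q),
using gamma(-m) = gamma(m).
Pure AR (q = 0): c_0 = sigma^2 = 1, c_k = 0 for k >= 1.
Equations for k = 0 and k = 1 (AR order 1):
  gamma(0) = phi_1 gamma(1) + c_0
  gamma(1) = phi_1 gamma(0) + c_1
Substituting the second into the first: gamma(0) (1 - phi_1^2) = c_0 + phi_1 c_1, so
  gamma(0) = c_0 / (1 - phi_1^2) = 1 / (1 - (0.475)^2) = 1 / 0.774375 = 1.291364.
  gamma(1) = phi_1 gamma(0) = (0.475)(1.291364) = 0.613398.
Therefore gamma(1) = 0.6134 (to 4 decimal places).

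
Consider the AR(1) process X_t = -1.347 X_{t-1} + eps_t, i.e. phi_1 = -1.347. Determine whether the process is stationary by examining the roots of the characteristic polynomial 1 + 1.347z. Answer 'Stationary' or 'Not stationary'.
\text{Not stationary}

The AR(p) characteristic polynomial is P(z) = 1 + 1.347z.
Stationarity requires all roots to lie outside the unit circle, i.e. |z| > 1 for every root.
This is linear in z: 1 + (1.347) z = 0  =>  z = -1/(1.347) = -0.74239,  |z| = 0.74239.
Moduli of all roots: 0.7424.
All moduli strictly greater than 1? No.
Verdict: Not stationary.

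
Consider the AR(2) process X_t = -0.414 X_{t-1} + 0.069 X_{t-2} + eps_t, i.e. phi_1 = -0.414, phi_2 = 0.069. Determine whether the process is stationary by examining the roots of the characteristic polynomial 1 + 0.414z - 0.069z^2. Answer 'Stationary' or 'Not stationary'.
\text{Stationary}

The AR(p) characteristic polynomial is P(z) = 1 + 0.414z - 0.069z^2.
Stationarity requires all roots to lie outside the unit circle, i.e. |z| > 1 for every root.
Set 1 + (0.414) z + (-0.069) z^2 = 0, i.e. a z^2 + b z + c = 0 with a = -0.069, b = 0.414, c = 1.
Discriminant D = b^2 - 4ac = (0.414)^2 - 4*(-0.069)*1 = 0.171396 - (-0.276) = 0.447396.
D >= 0, so the roots are real: z = (-b +/- sqrt(D)) / (2a) = (-0.414 +/- 0.668877) / (-0.138).
  z_1 = (-0.414 + 0.668877) / (-0.138) = -1.8469,   |z_1| = 1.8469.
  z_2 = (-0.414 - 0.668877) / (-0.138) = 7.8469,   |z_2| = 7.8469.
Moduli of all roots: 1.8469, 7.8469.
All moduli strictly greater than 1? Yes.
Verdict: Stationary.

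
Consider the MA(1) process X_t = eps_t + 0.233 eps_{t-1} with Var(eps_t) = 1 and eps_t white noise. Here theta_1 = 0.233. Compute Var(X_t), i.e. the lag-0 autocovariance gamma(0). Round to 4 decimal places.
\gamma(0) = 1.0543

For an MA(q) process X_t = eps_t + sum_i theta_i eps_{t-i} with
Var(eps_t) = sigma^2, the variance is
  gamma(0) = sigma^2 * (1 + sum_i theta_i^2).
  sum_i theta_i^2 = (0.233)^2 = 0.054289.
  gamma(0) = 1 * (1 + 0.054289) = 1 * 1.054289 = 1.054289, which rounds to 1.0543.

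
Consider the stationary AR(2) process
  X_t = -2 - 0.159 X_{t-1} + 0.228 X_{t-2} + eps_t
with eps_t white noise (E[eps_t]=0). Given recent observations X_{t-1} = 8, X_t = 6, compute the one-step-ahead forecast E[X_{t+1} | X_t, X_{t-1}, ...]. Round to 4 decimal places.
E[X_{t+1} \mid \mathcal F_t] = -1.1300

For an AR(p) model X_t = c + sum_i phi_i X_{t-i} + eps_t, the
one-step-ahead conditional mean is
  E[X_{t+1} | X_t, ...] = c + sum_i phi_i X_{t+1-i}.
Substitute known values:
  E[X_{t+1} | ...] = -2 + (-0.159) * (6) + (0.228) * (8)
                   = -1.1300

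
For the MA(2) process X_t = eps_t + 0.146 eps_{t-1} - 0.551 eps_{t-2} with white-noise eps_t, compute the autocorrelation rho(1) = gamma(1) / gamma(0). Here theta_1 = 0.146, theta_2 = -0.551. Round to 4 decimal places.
\rho(1) = 0.0495

For an MA(q) process with theta_0 = 1, the autocovariance is
  gamma(k) = sigma^2 * sum_{i=0..q-k} theta_i * theta_{i+k},
and rho(k) = gamma(k) / gamma(0). Sigma^2 cancels.
  numerator   = (1)*(0.146) + (0.146)*(-0.551) = 0.065554.
  denominator = (1)^2 + (0.146)^2 + (-0.551)^2 = 1.324917.
  rho(1) = 0.065554 / 1.324917 = 0.0495.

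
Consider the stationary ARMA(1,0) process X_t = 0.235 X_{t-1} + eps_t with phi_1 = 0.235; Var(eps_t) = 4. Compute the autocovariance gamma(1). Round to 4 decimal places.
\gamma(1) = 0.9949

Multiply the model equation by X_{t-k} and take expectations. With theta_0 = psi_0 = 1 and psi_j the MA(infinity) weights, this gives
  gamma(k) - sum_i phi_i gamma(k-i) = c_k,
  c_k = sigma^2 * sum_{j=k..q} theta_j psi_{j-k}   (c_k = 0 for k > q),
using gamma(-m) = gamma(m).
Pure AR (q = 0): c_0 = sigma^2 = 4, c_k = 0 for k >= 1.
Equations for k = 0 and k = 1 (AR order 1):
  gamma(0) = phi_1 gamma(1) + c_0
  gamma(1) = phi_1 gamma(0) + c_1
Substituting the second into the first: gamma(0) (1 - phi_1^2) = c_0 + phi_1 c_1, so
  gamma(0) = c_0 / (1 - phi_1^2) = 4 / (1 - (0.235)^2) = 4 / 0.944775 = 4.233812.
  gamma(1) = phi_1 gamma(0) = (0.235)(4.233812) = 0.994946.
Therefore gamma(1) = 0.9949 (to 4 decimal places).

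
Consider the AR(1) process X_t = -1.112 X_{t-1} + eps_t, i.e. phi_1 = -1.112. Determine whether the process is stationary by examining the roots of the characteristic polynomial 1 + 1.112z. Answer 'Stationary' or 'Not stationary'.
\text{Not stationary}

The AR(p) characteristic polynomial is P(z) = 1 + 1.112z.
Stationarity requires all roots to lie outside the unit circle, i.e. |z| > 1 for every root.
This is linear in z: 1 + (1.112) z = 0  =>  z = -1/(1.112) = -0.899281,  |z| = 0.899281.
Moduli of all roots: 0.8993.
All moduli strictly greater than 1? No.
Verdict: Not stationary.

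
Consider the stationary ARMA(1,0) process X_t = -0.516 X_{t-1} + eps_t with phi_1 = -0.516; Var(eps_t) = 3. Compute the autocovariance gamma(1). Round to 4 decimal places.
\gamma(1) = -2.1097

Multiply the model equation by X_{t-k} and take expectations. With theta_0 = psi_0 = 1 and psi_j the MA(infinity) weights, this gives
  gamma(k) - sum_i phi_i gamma(k-i) = c_k,
  c_k = sigma^2 * sum_{j=k..q} theta_j psi_{j-k}   (c_k = 0 for k > q),
using gamma(-m) = gamma(m).
Pure AR (q = 0): c_0 = sigma^2 = 3, c_k = 0 for k >= 1.
Equations for k = 0 and k = 1 (AR order 1):
  gamma(0) = phi_1 gamma(1) + c_0
  gamma(1) = phi_1 gamma(0) + c_1
Substituting the second into the first: gamma(0) (1 - phi_1^2) = c_0 + phi_1 c_1, so
  gamma(0) = c_0 / (1 - phi_1^2) = 3 / (1 - (-0.516)^2) = 3 / 0.733744 = 4.088619.
  gamma(1) = phi_1 gamma(0) = (-0.516)(4.088619) = -2.109728.
Therefore gamma(1) = -2.1097 (to 4 decimal places).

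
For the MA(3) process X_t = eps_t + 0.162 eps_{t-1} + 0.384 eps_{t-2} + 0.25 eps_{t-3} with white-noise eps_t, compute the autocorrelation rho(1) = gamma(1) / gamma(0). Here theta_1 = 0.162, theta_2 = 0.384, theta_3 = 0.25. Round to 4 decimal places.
\rho(1) = 0.2590

For an MA(q) process with theta_0 = 1, the autocovariance is
  gamma(k) = sigma^2 * sum_{i=0..q-k} theta_i * theta_{i+k},
and rho(k) = gamma(k) / gamma(0). Sigma^2 cancels.
  numerator   = (1)*(0.162) + (0.162)*(0.384) + (0.384)*(0.25) = 0.320208.
  denominator = (1)^2 + (0.162)^2 + (0.384)^2 + (0.25)^2 = 1.2362.
  rho(1) = 0.320208 / 1.2362 = 0.2590.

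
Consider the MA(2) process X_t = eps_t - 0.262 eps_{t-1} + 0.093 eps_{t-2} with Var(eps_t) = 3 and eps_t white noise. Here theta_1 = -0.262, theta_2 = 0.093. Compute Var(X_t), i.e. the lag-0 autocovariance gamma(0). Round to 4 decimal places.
\gamma(0) = 3.2319

For an MA(q) process X_t = eps_t + sum_i theta_i eps_{t-i} with
Var(eps_t) = sigma^2, the variance is
  gamma(0) = sigma^2 * (1 + sum_i theta_i^2).
  sum_i theta_i^2 = (-0.262)^2 + (0.093)^2 = 0.068644 + 0.008649 = 0.077293.
  gamma(0) = 3 * (1 + 0.077293) = 3 * 1.077293 = 3.231879, which rounds to 3.2319.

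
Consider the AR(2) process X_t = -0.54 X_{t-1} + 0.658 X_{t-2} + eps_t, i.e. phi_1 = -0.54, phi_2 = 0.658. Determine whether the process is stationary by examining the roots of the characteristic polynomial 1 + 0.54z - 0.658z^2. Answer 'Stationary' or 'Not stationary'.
\text{Not stationary}

The AR(p) characteristic polynomial is P(z) = 1 + 0.54z - 0.658z^2.
Stationarity requires all roots to lie outside the unit circle, i.e. |z| > 1 for every root.
Set 1 + (0.54) z + (-0.658) z^2 = 0, i.e. a z^2 + b z + c = 0 with a = -0.658, b = 0.54, c = 1.
Discriminant D = b^2 - 4ac = (0.54)^2 - 4*(-0.658)*1 = 0.2916 - (-2.632) = 2.9236.
D >= 0, so the roots are real: z = (-b +/- sqrt(D)) / (2a) = (-0.54 +/- 1.709854) / (-1.316).
  z_1 = (-0.54 + 1.709854) / (-1.316) = -0.8889,   |z_1| = 0.8889.
  z_2 = (-0.54 - 1.709854) / (-1.316) = 1.7096,   |z_2| = 1.7096.
Moduli of all roots: 0.8889, 1.7096.
All moduli strictly greater than 1? No.
Verdict: Not stationary.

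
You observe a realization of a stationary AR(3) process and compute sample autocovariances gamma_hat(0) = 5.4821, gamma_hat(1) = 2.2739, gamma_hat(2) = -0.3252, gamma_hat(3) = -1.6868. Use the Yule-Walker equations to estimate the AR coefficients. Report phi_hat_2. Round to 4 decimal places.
\hat\phi_{2} = -0.1680

The Yule-Walker equations for an AR(p) process read, in matrix form,
  Gamma_p phi = r_p,   with   (Gamma_p)_{ij} = gamma(|i - j|),
                       (r_p)_i = gamma(i),   i,j = 1..p.
Substitute the sample gammas (Toeplitz matrix and right-hand side of size 3):
  Gamma_p = [[5.4821, 2.2739, -0.3252], [2.2739, 5.4821, 2.2739], [-0.3252, 2.2739, 5.4821]]
  r_p     = [2.2739, -0.3252, -1.6868]
Written out (R1..R3):
  (R1) 5.4821 phi_1 + 2.2739 phi_2 - 0.3252 phi_3 = 2.2739
  (R2) 2.2739 phi_1 + 5.4821 phi_2 + 2.2739 phi_3 = -0.3252
  (R3) -0.3252 phi_1 + 2.2739 phi_2 + 5.4821 phi_3 = -1.6868
Gaussian elimination:
  R2 <- R2 - (2.2739/5.4821) R1 = R2 - (0.414786) R1:  4.538917 phi_2 + 2.408789 phi_3 = -1.268383
  R3 <- R3 - (-0.3252/5.4821) R1 = R3 - (-0.05932) R1:  2.408789 phi_2 + 5.462809 phi_3 = -1.551911
  R3 <- R3 - (2.408789/4.538917) R2 = R3 - (0.530697) R2:  4.184473 phi_3 = -0.878785
Back-substitution:
  phi_hat_3 = -0.878785 / 4.184473 = -0.210011
  phi_hat_2 = (-1.268383 - (2.408789)(-0.210011)) / 4.538917 = -0.167994
  phi_hat_1 = (2.2739 - (2.2739)(-0.167994) - (-0.3252)(-0.210011)) / 5.4821 = 0.47201
So phi_hat = [0.4720, -0.1680, -0.2100].
Therefore phi_hat_2 = -0.1680.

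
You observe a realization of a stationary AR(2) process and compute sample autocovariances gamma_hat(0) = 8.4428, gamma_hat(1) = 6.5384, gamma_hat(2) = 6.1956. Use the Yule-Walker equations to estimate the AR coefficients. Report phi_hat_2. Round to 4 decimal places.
\hat\phi_{2} = 0.3350

The Yule-Walker equations for an AR(p) process read, in matrix form,
  Gamma_p phi = r_p,   with   (Gamma_p)_{ij} = gamma(|i - j|),
                       (r_p)_i = gamma(i),   i,j = 1..p.
Substitute the sample gammas (Toeplitz matrix and right-hand side of size 2):
  Gamma_p = [[8.4428, 6.5384], [6.5384, 8.4428]]
  r_p     = [6.5384, 6.1956]
Written out:
  8.4428 phi_1 + 6.5384 phi_2 = 6.5384
  6.5384 phi_1 + 8.4428 phi_2 = 6.1956
Solve by Cramer's rule:
  det = gamma(0)^2 - gamma(1)^2 = (8.4428)^2 - (6.5384)^2 = 71.28087184 - 42.75067456 = 28.53019728
  phi_hat_1 = [gamma(1) gamma(0) - gamma(1) gamma(2)] / det = [(6.5384)(8.4428) - (6.5384)(6.1956)] / 28.53019728 = 14.69309248 / 28.53019728 = 0.515
  phi_hat_2 = [gamma(0) gamma(2) - gamma(1)^2] / det = [(8.4428)(6.1956) - (6.5384)^2] / 28.53019728 = 9.55753712 / 28.53019728 = 0.335
So phi_hat = [0.5150, 0.3350].
Therefore phi_hat_2 = 0.3350.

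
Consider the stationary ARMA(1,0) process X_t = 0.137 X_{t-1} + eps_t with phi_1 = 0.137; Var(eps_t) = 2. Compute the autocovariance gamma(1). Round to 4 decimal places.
\gamma(1) = 0.2792

Multiply the model equation by X_{t-k} and take expectations. With theta_0 = psi_0 = 1 and psi_j the MA(infinity) weights, this gives
  gamma(k) - sum_i phi_i gamma(k-i) = c_k,
  c_k = sigma^2 * sum_{j=k..q} theta_j psi_{j-k}   (c_k = 0 for k > q),
using gamma(-m) = gamma(m).
Pure AR (q = 0): c_0 = sigma^2 = 2, c_k = 0 for k >= 1.
Equations for k = 0 and k = 1 (AR order 1):
  gamma(0) = phi_1 gamma(1) + c_0
  gamma(1) = phi_1 gamma(0) + c_1
Substituting the second into the first: gamma(0) (1 - phi_1^2) = c_0 + phi_1 c_1, so
  gamma(0) = c_0 / (1 - phi_1^2) = 2 / (1 - (0.137)^2) = 2 / 0.981231 = 2.038256.
  gamma(1) = phi_1 gamma(0) = (0.137)(2.038256) = 0.279241.
Therefore gamma(1) = 0.2792 (to 4 decimal places).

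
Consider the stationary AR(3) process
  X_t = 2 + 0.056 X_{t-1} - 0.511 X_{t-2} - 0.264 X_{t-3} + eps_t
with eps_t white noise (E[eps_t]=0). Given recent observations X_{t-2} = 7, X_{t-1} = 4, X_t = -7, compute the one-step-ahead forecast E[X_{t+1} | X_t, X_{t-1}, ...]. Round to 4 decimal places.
E[X_{t+1} \mid \mathcal F_t] = -2.2840

For an AR(p) model X_t = c + sum_i phi_i X_{t-i} + eps_t, the
one-step-ahead conditional mean is
  E[X_{t+1} | X_t, ...] = c + sum_i phi_i X_{t+1-i}.
Substitute known values:
  E[X_{t+1} | ...] = 2 + (0.056) * (-7) + (-0.511) * (4) + (-0.264) * (7)
                   = -2.2840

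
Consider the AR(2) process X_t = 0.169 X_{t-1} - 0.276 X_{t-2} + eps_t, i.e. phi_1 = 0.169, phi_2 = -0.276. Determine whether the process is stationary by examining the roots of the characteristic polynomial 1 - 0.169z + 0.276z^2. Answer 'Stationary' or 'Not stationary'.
\text{Stationary}

The AR(p) characteristic polynomial is P(z) = 1 - 0.169z + 0.276z^2.
Stationarity requires all roots to lie outside the unit circle, i.e. |z| > 1 for every root.
Set 1 + (-0.169) z + (0.276) z^2 = 0, i.e. a z^2 + b z + c = 0 with a = 0.276, b = -0.169, c = 1.
Discriminant D = b^2 - 4ac = (-0.169)^2 - 4*(0.276)*1 = 0.028561 - (1.104) = -1.075439.
D < 0, so the roots are the complex-conjugate pair z = (-b +/- i sqrt(-D)) / (2a) = 0.3062 +/- 1.8787i.
For a conjugate pair |z|^2 = z * conj(z) = (product of roots) = c/a = 1/(0.276) = 3.623188, so |z| = sqrt(3.623188) = 1.9035 for both roots.
Moduli of all roots: 1.9035, 1.9035.
All moduli strictly greater than 1? Yes.
Verdict: Stationary.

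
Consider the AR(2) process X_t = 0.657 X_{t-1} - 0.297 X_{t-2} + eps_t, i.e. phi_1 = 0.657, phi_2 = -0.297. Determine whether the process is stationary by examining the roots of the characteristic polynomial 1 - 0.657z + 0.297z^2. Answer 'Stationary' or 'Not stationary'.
\text{Stationary}

The AR(p) characteristic polynomial is P(z) = 1 - 0.657z + 0.297z^2.
Stationarity requires all roots to lie outside the unit circle, i.e. |z| > 1 for every root.
Set 1 + (-0.657) z + (0.297) z^2 = 0, i.e. a z^2 + b z + c = 0 with a = 0.297, b = -0.657, c = 1.
Discriminant D = b^2 - 4ac = (-0.657)^2 - 4*(0.297)*1 = 0.431649 - (1.188) = -0.756351.
D < 0, so the roots are the complex-conjugate pair z = (-b +/- i sqrt(-D)) / (2a) = 1.1061 +/- 1.4641i.
For a conjugate pair |z|^2 = z * conj(z) = (product of roots) = c/a = 1/(0.297) = 3.367003, so |z| = sqrt(3.367003) = 1.8349 for both roots.
Moduli of all roots: 1.8349, 1.8349.
All moduli strictly greater than 1? Yes.
Verdict: Stationary.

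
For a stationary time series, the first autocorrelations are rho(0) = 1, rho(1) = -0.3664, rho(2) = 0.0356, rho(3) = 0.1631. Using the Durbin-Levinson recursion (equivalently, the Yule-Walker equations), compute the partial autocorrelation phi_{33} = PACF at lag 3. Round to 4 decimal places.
\phi_{33} = 0.1590

The PACF at lag k is phi_{kk}, the last component of the solution
to the Yule-Walker system G_k phi = r_k where
  (G_k)_{ij} = rho(|i - j|), (r_k)_i = rho(i), i,j = 1..k.
Equivalently, Durbin-Levinson gives phi_{kk} iteratively:
  phi_{11} = rho(1)
  phi_{kk} = [rho(k) - sum_{j=1..k-1} phi_{k-1,j} rho(k-j)]
            / [1 - sum_{j=1..k-1} phi_{k-1,j} rho(j)],
  phi_{k,j} = phi_{k-1,j} - phi_{kk} phi_{k-1,k-j},  j = 1..k-1.
Step k = 1:
  phi_11 = rho(1) = -0.3664.
Step k = 2:
  phi_22 = [rho(2) - phi_11 rho(1)] / [1 - phi_11 rho(1)] = [0.0356 - (-0.3664)(-0.3664)] / [1 - (-0.3664)(-0.3664)]
         = -0.09864896 / 0.86575104 = -0.113946.
  Update: phi_21 = phi_11 - phi_22 phi_11 = -0.3664 - (-0.113946)(-0.3664) = -0.40815.
Step k = 3:
  phi_33 = [rho(3) - phi_21 rho(2) - phi_22 rho(1)] / [1 - phi_21 rho(1) - phi_22 rho(2)]
    numerator   = 0.1631 - (-0.40815)(0.0356) - (-0.113946)(-0.3664) = 0.13588028
    denominator = 1 - (-0.40815)(-0.3664) - (-0.113946)(0.0356) = 0.85451038
  phi_33 = 0.13588028 / 0.85451038 = 0.159.
Therefore phi_{33} = 0.1590.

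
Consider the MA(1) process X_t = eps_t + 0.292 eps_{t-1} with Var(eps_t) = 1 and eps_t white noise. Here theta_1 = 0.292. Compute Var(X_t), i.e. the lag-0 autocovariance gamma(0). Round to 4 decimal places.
\gamma(0) = 1.0853

For an MA(q) process X_t = eps_t + sum_i theta_i eps_{t-i} with
Var(eps_t) = sigma^2, the variance is
  gamma(0) = sigma^2 * (1 + sum_i theta_i^2).
  sum_i theta_i^2 = (0.292)^2 = 0.085264.
  gamma(0) = 1 * (1 + 0.085264) = 1 * 1.085264 = 1.085264, which rounds to 1.0853.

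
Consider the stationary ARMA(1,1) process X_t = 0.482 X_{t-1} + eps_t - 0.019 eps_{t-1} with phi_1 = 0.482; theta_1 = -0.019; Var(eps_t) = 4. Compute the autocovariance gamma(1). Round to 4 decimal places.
\gamma(1) = 2.3904

Multiply the model equation by X_{t-k} and take expectations. With theta_0 = psi_0 = 1 and psi_j the MA(infinity) weights, this gives
  gamma(k) - sum_i phi_i gamma(k-i) = c_k,
  c_k = sigma^2 * sum_{j=k..q} theta_j psi_{j-k}   (c_k = 0 for k > q),
using gamma(-m) = gamma(m).
psi-weights needed (psi_j = theta_j + sum_i phi_i psi_{j-i}):
  psi_1 = theta_1 + phi_1 = -0.019 + (0.482) = 0.463
Right-hand sides:
  c_0 = sigma^2 (1 + theta_1 psi_1) = 4 * (1 + (-0.019)(0.463)) = 4 * 0.991203 = 3.964812
  c_1 = sigma^2 theta_1 = 4 * (-0.019) = -0.076
  c_2 = 0
Equations for k = 0 and k = 1 (AR order 1):
  gamma(0) = phi_1 gamma(1) + c_0
  gamma(1) = phi_1 gamma(0) + c_1
Substituting the second into the first: gamma(0) (1 - phi_1^2) = c_0 + phi_1 c_1, so
  gamma(0) = (c_0 + phi_1 c_1) / (1 - phi_1^2) = (3.964812 + (0.482)(-0.076)) / (1 - (0.482)^2) = 3.92818 / 0.767676 = 5.116976.
  gamma(1) = phi_1 gamma(0) + c_1 = (0.482)(5.116976) + (-0.076) = 2.390383.
Therefore gamma(1) = 2.3904 (to 4 decimal places).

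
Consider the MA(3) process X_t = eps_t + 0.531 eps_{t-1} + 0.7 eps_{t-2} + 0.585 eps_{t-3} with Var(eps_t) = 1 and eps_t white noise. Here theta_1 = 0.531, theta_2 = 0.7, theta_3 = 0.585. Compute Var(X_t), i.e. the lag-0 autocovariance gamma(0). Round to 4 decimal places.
\gamma(0) = 2.1142

For an MA(q) process X_t = eps_t + sum_i theta_i eps_{t-i} with
Var(eps_t) = sigma^2, the variance is
  gamma(0) = sigma^2 * (1 + sum_i theta_i^2).
  sum_i theta_i^2 = (0.531)^2 + (0.7)^2 + (0.585)^2 = 0.281961 + 0.49 + 0.342225 = 1.114186.
  gamma(0) = 1 * (1 + 1.114186) = 1 * 2.114186 = 2.114186, which rounds to 2.1142.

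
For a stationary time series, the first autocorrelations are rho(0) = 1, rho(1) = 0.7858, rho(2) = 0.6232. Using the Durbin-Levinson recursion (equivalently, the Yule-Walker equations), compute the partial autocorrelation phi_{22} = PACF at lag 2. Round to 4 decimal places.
\phi_{22} = 0.0149

The PACF at lag k is phi_{kk}, the last component of the solution
to the Yule-Walker system G_k phi = r_k where
  (G_k)_{ij} = rho(|i - j|), (r_k)_i = rho(i), i,j = 1..k.
Equivalently, Durbin-Levinson gives phi_{kk} iteratively:
  phi_{11} = rho(1)
  phi_{kk} = [rho(k) - sum_{j=1..k-1} phi_{k-1,j} rho(k-j)]
            / [1 - sum_{j=1..k-1} phi_{k-1,j} rho(j)],
  phi_{k,j} = phi_{k-1,j} - phi_{kk} phi_{k-1,k-j},  j = 1..k-1.
Step k = 1:
  phi_11 = rho(1) = 0.7858.
Step k = 2:
  phi_22 = [rho(2) - phi_11 rho(1)] / [1 - phi_11 rho(1)] = [0.6232 - (0.7858)(0.7858)] / [1 - (0.7858)(0.7858)]
         = 0.00571836 / 0.38251836 = 0.0149.
Therefore phi_{22} = 0.0149.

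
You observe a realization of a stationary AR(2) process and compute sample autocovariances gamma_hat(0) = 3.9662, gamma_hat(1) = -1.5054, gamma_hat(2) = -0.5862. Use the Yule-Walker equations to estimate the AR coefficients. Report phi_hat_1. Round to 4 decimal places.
\hat\phi_{1} = -0.5090

The Yule-Walker equations for an AR(p) process read, in matrix form,
  Gamma_p phi = r_p,   with   (Gamma_p)_{ij} = gamma(|i - j|),
                       (r_p)_i = gamma(i),   i,j = 1..p.
Substitute the sample gammas (Toeplitz matrix and right-hand side of size 2):
  Gamma_p = [[3.9662, -1.5054], [-1.5054, 3.9662]]
  r_p     = [-1.5054, -0.5862]
Written out:
  3.9662 phi_1 - 1.5054 phi_2 = -1.5054
  -1.5054 phi_1 + 3.9662 phi_2 = -0.5862
Solve by Cramer's rule:
  det = gamma(0)^2 - gamma(1)^2 = (3.9662)^2 - (-1.5054)^2 = 15.73074244 - 2.26622916 = 13.46451328
  phi_hat_1 = [gamma(1) gamma(0) - gamma(1) gamma(2)] / det = [(-1.5054)(3.9662) - (-1.5054)(-0.5862)] / 13.46451328 = -6.85318296 / 13.46451328 = -0.509
  phi_hat_2 = [gamma(0) gamma(2) - gamma(1)^2] / det = [(3.9662)(-0.5862) - (-1.5054)^2] / 13.46451328 = -4.5912156 / 13.46451328 = -0.341
So phi_hat = [-0.5090, -0.3410].
Therefore phi_hat_1 = -0.5090.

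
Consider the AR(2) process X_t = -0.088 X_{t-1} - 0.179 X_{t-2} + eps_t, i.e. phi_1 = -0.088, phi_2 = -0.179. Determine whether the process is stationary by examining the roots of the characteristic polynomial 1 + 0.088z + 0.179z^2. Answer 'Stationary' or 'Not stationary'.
\text{Stationary}

The AR(p) characteristic polynomial is P(z) = 1 + 0.088z + 0.179z^2.
Stationarity requires all roots to lie outside the unit circle, i.e. |z| > 1 for every root.
Set 1 + (0.088) z + (0.179) z^2 = 0, i.e. a z^2 + b z + c = 0 with a = 0.179, b = 0.088, c = 1.
Discriminant D = b^2 - 4ac = (0.088)^2 - 4*(0.179)*1 = 0.007744 - (0.716) = -0.708256.
D < 0, so the roots are the complex-conjugate pair z = (-b +/- i sqrt(-D)) / (2a) = -0.2458 +/- 2.3508i.
For a conjugate pair |z|^2 = z * conj(z) = (product of roots) = c/a = 1/(0.179) = 5.586592, so |z| = sqrt(5.586592) = 2.3636 for both roots.
Moduli of all roots: 2.3636, 2.3636.
All moduli strictly greater than 1? Yes.
Verdict: Stationary.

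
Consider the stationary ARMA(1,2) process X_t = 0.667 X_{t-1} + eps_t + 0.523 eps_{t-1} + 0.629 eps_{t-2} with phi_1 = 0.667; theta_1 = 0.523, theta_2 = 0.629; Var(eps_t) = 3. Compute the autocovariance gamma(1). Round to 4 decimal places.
\gamma(1) = 15.9456

Multiply the model equation by X_{t-k} and take expectations. With theta_0 = psi_0 = 1 and psi_j the MA(infinity) weights, this gives
  gamma(k) - sum_i phi_i gamma(k-i) = c_k,
  c_k = sigma^2 * sum_{j=k..q} theta_j psi_{j-k}   (c_k = 0 for k > q),
using gamma(-m) = gamma(m).
psi-weights needed (psi_j = theta_j + sum_i phi_i psi_{j-i}):
  psi_1 = theta_1 + phi_1 = 0.523 + (0.667) = 1.19
  psi_2 = theta_2 + phi_1 psi_1 = 0.629 + (0.667)(1.19) = 1.42273
Right-hand sides:
  c_0 = sigma^2 (1 + theta_1 psi_1 + theta_2 psi_2) = 3 * (1 + (0.523)(1.19) + (0.629)(1.42273)) = 3 * 2.517267 = 7.551802
  c_1 = sigma^2 (theta_1 + theta_2 psi_1) = 3 * (0.523 + (0.629)(1.19)) = 3.81453
  c_2 = sigma^2 theta_2 = 3 * (0.629) = 1.887
Equations for k = 0 and k = 1 (AR order 1):
  gamma(0) = phi_1 gamma(1) + c_0
  gamma(1) = phi_1 gamma(0) + c_1
Substituting the second into the first: gamma(0) (1 - phi_1^2) = c_0 + phi_1 c_1, so
  gamma(0) = (c_0 + phi_1 c_1) / (1 - phi_1^2) = (7.551802 + (0.667)(3.81453)) / (1 - (0.667)^2) = 10.096093 / 0.555111 = 18.187521.
  gamma(1) = phi_1 gamma(0) + c_1 = (0.667)(18.187521) + (3.81453) = 15.945607.
Therefore gamma(1) = 15.9456 (to 4 decimal places).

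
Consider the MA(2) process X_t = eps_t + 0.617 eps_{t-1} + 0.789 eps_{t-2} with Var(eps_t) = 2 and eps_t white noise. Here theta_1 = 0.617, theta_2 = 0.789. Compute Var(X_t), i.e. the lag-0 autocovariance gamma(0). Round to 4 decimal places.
\gamma(0) = 4.0064

For an MA(q) process X_t = eps_t + sum_i theta_i eps_{t-i} with
Var(eps_t) = sigma^2, the variance is
  gamma(0) = sigma^2 * (1 + sum_i theta_i^2).
  sum_i theta_i^2 = (0.617)^2 + (0.789)^2 = 0.380689 + 0.622521 = 1.00321.
  gamma(0) = 2 * (1 + 1.00321) = 2 * 2.00321 = 4.00642, which rounds to 4.0064.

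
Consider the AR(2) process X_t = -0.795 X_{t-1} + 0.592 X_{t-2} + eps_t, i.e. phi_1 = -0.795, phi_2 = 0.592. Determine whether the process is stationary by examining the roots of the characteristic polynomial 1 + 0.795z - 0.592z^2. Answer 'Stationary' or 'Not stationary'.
\text{Not stationary}

The AR(p) characteristic polynomial is P(z) = 1 + 0.795z - 0.592z^2.
Stationarity requires all roots to lie outside the unit circle, i.e. |z| > 1 for every root.
Set 1 + (0.795) z + (-0.592) z^2 = 0, i.e. a z^2 + b z + c = 0 with a = -0.592, b = 0.795, c = 1.
Discriminant D = b^2 - 4ac = (0.795)^2 - 4*(-0.592)*1 = 0.632025 - (-2.368) = 3.000025.
D >= 0, so the roots are real: z = (-b +/- sqrt(D)) / (2a) = (-0.795 +/- 1.732058) / (-1.184).
  z_1 = (-0.795 + 1.732058) / (-1.184) = -0.7914,   |z_1| = 0.7914.
  z_2 = (-0.795 - 1.732058) / (-1.184) = 2.1343,   |z_2| = 2.1343.
Moduli of all roots: 0.7914, 2.1343.
All moduli strictly greater than 1? No.
Verdict: Not stationary.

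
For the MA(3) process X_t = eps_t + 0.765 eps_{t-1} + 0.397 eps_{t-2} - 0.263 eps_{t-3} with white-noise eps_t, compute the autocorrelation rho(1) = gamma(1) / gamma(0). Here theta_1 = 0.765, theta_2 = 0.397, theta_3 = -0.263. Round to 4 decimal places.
\rho(1) = 0.5322

For an MA(q) process with theta_0 = 1, the autocovariance is
  gamma(k) = sigma^2 * sum_{i=0..q-k} theta_i * theta_{i+k},
and rho(k) = gamma(k) / gamma(0). Sigma^2 cancels.
  numerator   = (1)*(0.765) + (0.765)*(0.397) + (0.397)*(-0.263) = 0.964294.
  denominator = (1)^2 + (0.765)^2 + (0.397)^2 + (-0.263)^2 = 1.812003.
  rho(1) = 0.964294 / 1.812003 = 0.5322.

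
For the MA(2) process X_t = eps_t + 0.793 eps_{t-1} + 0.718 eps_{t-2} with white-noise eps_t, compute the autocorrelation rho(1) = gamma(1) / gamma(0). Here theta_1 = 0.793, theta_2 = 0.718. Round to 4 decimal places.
\rho(1) = 0.6353

For an MA(q) process with theta_0 = 1, the autocovariance is
  gamma(k) = sigma^2 * sum_{i=0..q-k} theta_i * theta_{i+k},
and rho(k) = gamma(k) / gamma(0). Sigma^2 cancels.
  numerator   = (1)*(0.793) + (0.793)*(0.718) = 1.362374.
  denominator = (1)^2 + (0.793)^2 + (0.718)^2 = 2.144373.
  rho(1) = 1.362374 / 2.144373 = 0.6353.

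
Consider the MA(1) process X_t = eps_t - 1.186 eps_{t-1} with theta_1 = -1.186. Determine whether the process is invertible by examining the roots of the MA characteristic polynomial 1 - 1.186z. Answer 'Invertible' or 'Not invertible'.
\text{Not invertible}

The MA(q) characteristic polynomial is P(z) = 1 - 1.186z.
Invertibility requires all roots to lie outside the unit circle, i.e. |z| > 1 for every root.
This is linear in z: 1 + (-1.186) z = 0  =>  z = -1/(-1.186) = 0.84317,  |z| = 0.84317.
Moduli of all roots: 0.8432.
All moduli strictly greater than 1? No.
Verdict: Not invertible.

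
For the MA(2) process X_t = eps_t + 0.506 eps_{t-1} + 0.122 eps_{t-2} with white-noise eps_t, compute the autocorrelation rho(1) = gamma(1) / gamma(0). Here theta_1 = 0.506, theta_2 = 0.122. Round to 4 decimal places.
\rho(1) = 0.4467

For an MA(q) process with theta_0 = 1, the autocovariance is
  gamma(k) = sigma^2 * sum_{i=0..q-k} theta_i * theta_{i+k},
and rho(k) = gamma(k) / gamma(0). Sigma^2 cancels.
  numerator   = (1)*(0.506) + (0.506)*(0.122) = 0.567732.
  denominator = (1)^2 + (0.506)^2 + (0.122)^2 = 1.27092.
  rho(1) = 0.567732 / 1.27092 = 0.4467.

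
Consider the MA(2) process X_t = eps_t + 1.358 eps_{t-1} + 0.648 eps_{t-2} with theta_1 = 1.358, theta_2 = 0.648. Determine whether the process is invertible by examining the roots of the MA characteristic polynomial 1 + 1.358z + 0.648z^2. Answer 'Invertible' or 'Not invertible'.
\text{Invertible}

The MA(q) characteristic polynomial is P(z) = 1 + 1.358z + 0.648z^2.
Invertibility requires all roots to lie outside the unit circle, i.e. |z| > 1 for every root.
Set 1 + (1.358) z + (0.648) z^2 = 0, i.e. a z^2 + b z + c = 0 with a = 0.648, b = 1.358, c = 1.
Discriminant D = b^2 - 4ac = (1.358)^2 - 4*(0.648)*1 = 1.844164 - (2.592) = -0.747836.
D < 0, so the roots are the complex-conjugate pair z = (-b +/- i sqrt(-D)) / (2a) = -1.0478 +/- 0.6673i.
For a conjugate pair |z|^2 = z * conj(z) = (product of roots) = c/a = 1/(0.648) = 1.54321, so |z| = sqrt(1.54321) = 1.2423 for both roots.
Moduli of all roots: 1.2423, 1.2423.
All moduli strictly greater than 1? Yes.
Verdict: Invertible.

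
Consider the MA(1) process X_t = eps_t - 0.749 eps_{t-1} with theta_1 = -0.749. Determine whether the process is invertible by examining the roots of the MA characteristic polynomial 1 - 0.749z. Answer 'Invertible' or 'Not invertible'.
\text{Invertible}

The MA(q) characteristic polynomial is P(z) = 1 - 0.749z.
Invertibility requires all roots to lie outside the unit circle, i.e. |z| > 1 for every root.
This is linear in z: 1 + (-0.749) z = 0  =>  z = -1/(-0.749) = 1.335113,  |z| = 1.335113.
Moduli of all roots: 1.3351.
All moduli strictly greater than 1? Yes.
Verdict: Invertible.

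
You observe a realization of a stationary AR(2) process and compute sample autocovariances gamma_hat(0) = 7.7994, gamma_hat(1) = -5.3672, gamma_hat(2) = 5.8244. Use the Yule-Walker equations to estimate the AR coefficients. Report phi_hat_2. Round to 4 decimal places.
\hat\phi_{2} = 0.5190

The Yule-Walker equations for an AR(p) process read, in matrix form,
  Gamma_p phi = r_p,   with   (Gamma_p)_{ij} = gamma(|i - j|),
                       (r_p)_i = gamma(i),   i,j = 1..p.
Substitute the sample gammas (Toeplitz matrix and right-hand side of size 2):
  Gamma_p = [[7.7994, -5.3672], [-5.3672, 7.7994]]
  r_p     = [-5.3672, 5.8244]
Written out:
  7.7994 phi_1 - 5.3672 phi_2 = -5.3672
  -5.3672 phi_1 + 7.7994 phi_2 = 5.8244
Solve by Cramer's rule:
  det = gamma(0)^2 - gamma(1)^2 = (7.7994)^2 - (-5.3672)^2 = 60.83064036 - 28.80683584 = 32.02380452
  phi_hat_1 = [gamma(1) gamma(0) - gamma(1) gamma(2)] / det = [(-5.3672)(7.7994) - (-5.3672)(5.8244)] / 32.02380452 = -10.60022 / 32.02380452 = -0.331
  phi_hat_2 = [gamma(0) gamma(2) - gamma(1)^2] / det = [(7.7994)(5.8244) - (-5.3672)^2] / 32.02380452 = 16.61998952 / 32.02380452 = 0.519
So phi_hat = [-0.3310, 0.5190].
Therefore phi_hat_2 = 0.5190.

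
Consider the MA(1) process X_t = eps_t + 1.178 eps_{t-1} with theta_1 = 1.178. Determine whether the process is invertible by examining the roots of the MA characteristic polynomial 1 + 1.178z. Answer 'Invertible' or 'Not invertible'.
\text{Not invertible}

The MA(q) characteristic polynomial is P(z) = 1 + 1.178z.
Invertibility requires all roots to lie outside the unit circle, i.e. |z| > 1 for every root.
This is linear in z: 1 + (1.178) z = 0  =>  z = -1/(1.178) = -0.848896,  |z| = 0.848896.
Moduli of all roots: 0.8489.
All moduli strictly greater than 1? No.
Verdict: Not invertible.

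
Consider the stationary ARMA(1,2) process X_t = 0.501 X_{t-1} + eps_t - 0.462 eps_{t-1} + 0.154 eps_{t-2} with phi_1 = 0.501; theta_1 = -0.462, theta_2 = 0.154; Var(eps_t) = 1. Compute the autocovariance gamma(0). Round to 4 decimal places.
\gamma(0) = 1.0417

Multiply the model equation by X_{t-k} and take expectations. With theta_0 = psi_0 = 1 and psi_j the MA(infinity) weights, this gives
  gamma(k) - sum_i phi_i gamma(k-i) = c_k,
  c_k = sigma^2 * sum_{j=k..q} theta_j psi_{j-k}   (c_k = 0 for k > q),
using gamma(-m) = gamma(m).
psi-weights needed (psi_j = theta_j + sum_i phi_i psi_{j-i}):
  psi_1 = theta_1 + phi_1 = -0.462 + (0.501) = 0.039
  psi_2 = theta_2 + phi_1 psi_1 = 0.154 + (0.501)(0.039) = 0.173539
Right-hand sides:
  c_0 = sigma^2 (1 + theta_1 psi_1 + theta_2 psi_2) = 1 * (1 + (-0.462)(0.039) + (0.154)(0.173539)) = 1 * 1.008707 = 1.008707
  c_1 = sigma^2 (theta_1 + theta_2 psi_1) = 1 * (-0.462 + (0.154)(0.039)) = -0.455994
  c_2 = sigma^2 theta_2 = 1 * (0.154) = 0.154
Equations for k = 0 and k = 1 (AR order 1):
  gamma(0) = phi_1 gamma(1) + c_0
  gamma(1) = phi_1 gamma(0) + c_1
Substituting the second into the first: gamma(0) (1 - phi_1^2) = c_0 + phi_1 c_1, so
  gamma(0) = (c_0 + phi_1 c_1) / (1 - phi_1^2) = (1.008707 + (0.501)(-0.455994)) / (1 - (0.501)^2) = 0.780254 / 0.748999 = 1.041729.
Therefore gamma(0) = 1.0417 (to 4 decimal places).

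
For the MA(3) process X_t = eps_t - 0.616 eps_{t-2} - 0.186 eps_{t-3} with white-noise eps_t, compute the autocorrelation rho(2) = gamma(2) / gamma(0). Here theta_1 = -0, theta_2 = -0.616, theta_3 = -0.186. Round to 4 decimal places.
\rho(2) = -0.4356

For an MA(q) process with theta_0 = 1, the autocovariance is
  gamma(k) = sigma^2 * sum_{i=0..q-k} theta_i * theta_{i+k},
and rho(k) = gamma(k) / gamma(0). Sigma^2 cancels.
  numerator   = (1)*(-0.616) + (-0)*(-0.186) = -0.616.
  denominator = (1)^2 + (-0)^2 + (-0.616)^2 + (-0.186)^2 = 1.414052.
  rho(2) = -0.616 / 1.414052 = -0.4356.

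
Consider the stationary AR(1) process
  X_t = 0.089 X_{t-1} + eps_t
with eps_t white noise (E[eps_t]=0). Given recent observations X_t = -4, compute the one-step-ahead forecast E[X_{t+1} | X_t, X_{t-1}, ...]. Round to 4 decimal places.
E[X_{t+1} \mid \mathcal F_t] = -0.3560

For an AR(p) model X_t = c + sum_i phi_i X_{t-i} + eps_t, the
one-step-ahead conditional mean is
  E[X_{t+1} | X_t, ...] = c + sum_i phi_i X_{t+1-i}.
Substitute known values:
  E[X_{t+1} | ...] = (0.089) * (-4)
                   = -0.3560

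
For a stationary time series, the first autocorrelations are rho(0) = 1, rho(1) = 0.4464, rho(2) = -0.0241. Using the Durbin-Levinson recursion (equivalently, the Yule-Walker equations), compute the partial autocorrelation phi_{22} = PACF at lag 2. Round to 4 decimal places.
\phi_{22} = -0.2790

The PACF at lag k is phi_{kk}, the last component of the solution
to the Yule-Walker system G_k phi = r_k where
  (G_k)_{ij} = rho(|i - j|), (r_k)_i = rho(i), i,j = 1..k.
Equivalently, Durbin-Levinson gives phi_{kk} iteratively:
  phi_{11} = rho(1)
  phi_{kk} = [rho(k) - sum_{j=1..k-1} phi_{k-1,j} rho(k-j)]
            / [1 - sum_{j=1..k-1} phi_{k-1,j} rho(j)],
  phi_{k,j} = phi_{k-1,j} - phi_{kk} phi_{k-1,k-j},  j = 1..k-1.
Step k = 1:
  phi_11 = rho(1) = 0.4464.
Step k = 2:
  phi_22 = [rho(2) - phi_11 rho(1)] / [1 - phi_11 rho(1)] = [-0.0241 - (0.4464)(0.4464)] / [1 - (0.4464)(0.4464)]
         = -0.22337296 / 0.80072704 = -0.279.
Therefore phi_{22} = -0.2790.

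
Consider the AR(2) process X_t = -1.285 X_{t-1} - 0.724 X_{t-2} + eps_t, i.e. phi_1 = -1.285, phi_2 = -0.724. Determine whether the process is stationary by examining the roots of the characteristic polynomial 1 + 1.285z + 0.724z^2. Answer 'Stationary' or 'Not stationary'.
\text{Stationary}

The AR(p) characteristic polynomial is P(z) = 1 + 1.285z + 0.724z^2.
Stationarity requires all roots to lie outside the unit circle, i.e. |z| > 1 for every root.
Set 1 + (1.285) z + (0.724) z^2 = 0, i.e. a z^2 + b z + c = 0 with a = 0.724, b = 1.285, c = 1.
Discriminant D = b^2 - 4ac = (1.285)^2 - 4*(0.724)*1 = 1.651225 - (2.896) = -1.244775.
D < 0, so the roots are the complex-conjugate pair z = (-b +/- i sqrt(-D)) / (2a) = -0.8874 +/- 0.7705i.
For a conjugate pair |z|^2 = z * conj(z) = (product of roots) = c/a = 1/(0.724) = 1.381215, so |z| = sqrt(1.381215) = 1.1753 for both roots.
Moduli of all roots: 1.1753, 1.1753.
All moduli strictly greater than 1? Yes.
Verdict: Stationary.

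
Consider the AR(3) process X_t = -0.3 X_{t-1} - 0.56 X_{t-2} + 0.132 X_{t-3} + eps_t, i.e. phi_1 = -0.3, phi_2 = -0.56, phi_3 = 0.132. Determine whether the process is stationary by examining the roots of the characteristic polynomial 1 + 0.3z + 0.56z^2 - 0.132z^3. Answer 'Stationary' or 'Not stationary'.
\text{Stationary}

The AR(p) characteristic polynomial is P(z) = 1 + 0.3z + 0.56z^2 - 0.132z^3.
Stationarity requires all roots to lie outside the unit circle, i.e. |z| > 1 for every root.
Degree 3: look for a simple real root z0 first, then factor out (1 - z/z0) and solve the remaining quadratic.
Testing z0 = 5: P(5) = 1 + (0.3)(5) + (0.56)(5)^2 + (-0.132)(5)^3
  = 1 + (1.5) + (14) + (-16.5) = 0.  So z_0 = 5 is a root, |z_0| = 5.
Divide out the factor (1 - 0.2 z) = (1 - z/z0) (since 1/z0 = 0.2):
  P(z) = (1 - 0.2 z)(1 + (0.5) z + (0.66) z^2)
  [check: z-coef 0.5 - (0.2) = 0.3; z^2-coef 0.66 - (0.2)(0.5) = 0.56; z^3-coef -(0.2)(0.66) = -0.132.]
Remaining roots from the quadratic factor 1 + (0.5) z + (0.66) z^2:
  Set 1 + (0.5) z + (0.66) z^2 = 0, i.e. a z^2 + b z + c = 0 with a = 0.66, b = 0.5, c = 1.
  Discriminant D = b^2 - 4ac = (0.5)^2 - 4*(0.66)*1 = 0.25 - (2.64) = -2.39.
  D < 0, so the roots are the complex-conjugate pair z = (-b +/- i sqrt(-D)) / (2a) = -0.3788 +/- 1.1712i.
  For a conjugate pair |z|^2 = z * conj(z) = (product of roots) = c/a = 1/(0.66) = 1.515152, so |z| = sqrt(1.515152) = 1.2309 for both roots.
Moduli of all roots: 5.0000, 1.2309, 1.2309.
All moduli strictly greater than 1? Yes.
Verdict: Stationary.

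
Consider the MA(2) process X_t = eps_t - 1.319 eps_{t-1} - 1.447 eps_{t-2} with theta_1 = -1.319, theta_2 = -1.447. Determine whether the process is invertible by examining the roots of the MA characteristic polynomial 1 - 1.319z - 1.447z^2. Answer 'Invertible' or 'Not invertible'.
\text{Not invertible}

The MA(q) characteristic polynomial is P(z) = 1 - 1.319z - 1.447z^2.
Invertibility requires all roots to lie outside the unit circle, i.e. |z| > 1 for every root.
Set 1 + (-1.319) z + (-1.447) z^2 = 0, i.e. a z^2 + b z + c = 0 with a = -1.447, b = -1.319, c = 1.
Discriminant D = b^2 - 4ac = (-1.319)^2 - 4*(-1.447)*1 = 1.739761 - (-5.788) = 7.527761.
D >= 0, so the roots are real: z = (-b +/- sqrt(D)) / (2a) = (1.319 +/- 2.743677) / (-2.894).
  z_1 = (1.319 + 2.743677) / (-2.894) = -1.4038,   |z_1| = 1.4038.
  z_2 = (1.319 - 2.743677) / (-2.894) = 0.4923,   |z_2| = 0.4923.
Moduli of all roots: 1.4038, 0.4923.
All moduli strictly greater than 1? No.
Verdict: Not invertible.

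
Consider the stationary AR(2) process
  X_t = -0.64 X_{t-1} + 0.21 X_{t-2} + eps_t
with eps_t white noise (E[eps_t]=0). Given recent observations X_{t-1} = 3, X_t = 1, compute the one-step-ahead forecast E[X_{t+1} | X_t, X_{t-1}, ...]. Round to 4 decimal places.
E[X_{t+1} \mid \mathcal F_t] = -0.0100

For an AR(p) model X_t = c + sum_i phi_i X_{t-i} + eps_t, the
one-step-ahead conditional mean is
  E[X_{t+1} | X_t, ...] = c + sum_i phi_i X_{t+1-i}.
Substitute known values:
  E[X_{t+1} | ...] = (-0.64) * (1) + (0.21) * (3)
                   = -0.0100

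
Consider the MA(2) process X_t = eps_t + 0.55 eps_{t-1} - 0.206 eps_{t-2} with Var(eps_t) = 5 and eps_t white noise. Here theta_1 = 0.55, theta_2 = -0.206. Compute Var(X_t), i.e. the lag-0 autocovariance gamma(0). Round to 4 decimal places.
\gamma(0) = 6.7247

For an MA(q) process X_t = eps_t + sum_i theta_i eps_{t-i} with
Var(eps_t) = sigma^2, the variance is
  gamma(0) = sigma^2 * (1 + sum_i theta_i^2).
  sum_i theta_i^2 = (0.55)^2 + (-0.206)^2 = 0.3025 + 0.042436 = 0.344936.
  gamma(0) = 5 * (1 + 0.344936) = 5 * 1.344936 = 6.72468, which rounds to 6.7247.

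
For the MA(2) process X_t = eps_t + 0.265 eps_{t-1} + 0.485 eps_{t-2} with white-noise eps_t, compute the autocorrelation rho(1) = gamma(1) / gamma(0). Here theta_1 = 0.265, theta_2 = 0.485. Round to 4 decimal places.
\rho(1) = 0.3014

For an MA(q) process with theta_0 = 1, the autocovariance is
  gamma(k) = sigma^2 * sum_{i=0..q-k} theta_i * theta_{i+k},
and rho(k) = gamma(k) / gamma(0). Sigma^2 cancels.
  numerator   = (1)*(0.265) + (0.265)*(0.485) = 0.393525.
  denominator = (1)^2 + (0.265)^2 + (0.485)^2 = 1.30545.
  rho(1) = 0.393525 / 1.30545 = 0.3014.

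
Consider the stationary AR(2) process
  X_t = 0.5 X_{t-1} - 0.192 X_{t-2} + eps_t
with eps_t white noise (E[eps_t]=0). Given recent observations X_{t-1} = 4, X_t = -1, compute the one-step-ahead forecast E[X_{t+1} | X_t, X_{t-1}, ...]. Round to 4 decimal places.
E[X_{t+1} \mid \mathcal F_t] = -1.2680

For an AR(p) model X_t = c + sum_i phi_i X_{t-i} + eps_t, the
one-step-ahead conditional mean is
  E[X_{t+1} | X_t, ...] = c + sum_i phi_i X_{t+1-i}.
Substitute known values:
  E[X_{t+1} | ...] = (0.5) * (-1) + (-0.192) * (4)
                   = -1.2680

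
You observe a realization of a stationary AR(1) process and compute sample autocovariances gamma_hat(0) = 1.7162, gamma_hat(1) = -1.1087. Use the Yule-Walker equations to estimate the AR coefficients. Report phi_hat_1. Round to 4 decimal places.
\hat\phi_{1} = -0.6460

The Yule-Walker equations for an AR(p) process read, in matrix form,
  Gamma_p phi = r_p,   with   (Gamma_p)_{ij} = gamma(|i - j|),
                       (r_p)_i = gamma(i),   i,j = 1..p.
Substitute the sample gammas (Toeplitz matrix and right-hand side of size 1):
  Gamma_p = [[1.7162]]
  r_p     = [-1.1087]
With p = 1 this is the single equation gamma(0) phi_1 = gamma(1):
  phi_hat_1 = gamma(1) / gamma(0) = -1.1087 / 1.7162 = -0.6460.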